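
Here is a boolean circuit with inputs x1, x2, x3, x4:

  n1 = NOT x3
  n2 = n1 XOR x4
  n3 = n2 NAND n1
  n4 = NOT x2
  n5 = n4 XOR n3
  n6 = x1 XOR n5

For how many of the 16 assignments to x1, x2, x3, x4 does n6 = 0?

n6 = x1 XOR n5 must be 0, so x1 and n5 are equal.
Enumerating the 16 input combinations, 8 give n6 = 0 and 8 give n6 = 1.

8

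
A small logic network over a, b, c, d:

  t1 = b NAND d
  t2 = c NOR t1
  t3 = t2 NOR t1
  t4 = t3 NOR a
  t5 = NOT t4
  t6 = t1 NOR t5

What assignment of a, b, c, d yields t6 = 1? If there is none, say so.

a=0, b=1, c=0, d=1

Check with a=0, b=1, c=0, d=1:
t1 = b NAND d = 1 NAND 1 = 0
t2 = c NOR t1 = 0 NOR 0 = 1
t3 = t2 NOR t1 = 1 NOR 0 = 0
t4 = t3 NOR a = 0 NOR 0 = 1
t5 = NOT t4 = NOT 1 = 0
t6 = t1 NOR t5 = 0 NOR 0 = 1
So t6 = 1 as required.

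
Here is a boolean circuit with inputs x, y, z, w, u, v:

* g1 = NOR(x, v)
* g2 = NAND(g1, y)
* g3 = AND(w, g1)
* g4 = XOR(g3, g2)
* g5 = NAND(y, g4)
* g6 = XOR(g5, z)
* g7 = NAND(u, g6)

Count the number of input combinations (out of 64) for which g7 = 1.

48

g7 = NAND(u, g6) must be 1, so at least one of u, g6 is 0.
Enumerating the 64 input combinations, 48 give g7 = 1 and 16 give g7 = 0.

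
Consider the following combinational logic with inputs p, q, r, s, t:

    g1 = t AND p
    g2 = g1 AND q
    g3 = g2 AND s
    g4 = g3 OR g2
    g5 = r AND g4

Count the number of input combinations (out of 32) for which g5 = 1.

2

g5 = r AND g4 must be 1, so both r = 1 and g4 = 1.
g4 = g3 OR g2 must be 1, so at least one of g3, g2 is 1.
Enumerating the 32 input combinations, 2 give g5 = 1 and 30 give g5 = 0.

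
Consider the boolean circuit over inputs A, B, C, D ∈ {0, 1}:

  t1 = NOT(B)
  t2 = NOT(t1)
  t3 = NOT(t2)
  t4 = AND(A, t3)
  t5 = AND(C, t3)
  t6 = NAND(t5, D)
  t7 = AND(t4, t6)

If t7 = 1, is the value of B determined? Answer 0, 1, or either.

t7 = AND(t4, t6) must be 1, so both t4 = 1 and t6 = 1.
t4 = AND(A, t3) must be 1, so both A = 1 and t3 = 1.
t6 = NAND(t5, D) must be 1, so at least one of t5, D is 0.
Every assignment with t7 = 1 has B = 0; there are 3 such assignment(s).
  A=1, B=0, C=0, D=0
  A=1, B=0, C=0, D=1
  A=1, B=0, C=1, D=0

0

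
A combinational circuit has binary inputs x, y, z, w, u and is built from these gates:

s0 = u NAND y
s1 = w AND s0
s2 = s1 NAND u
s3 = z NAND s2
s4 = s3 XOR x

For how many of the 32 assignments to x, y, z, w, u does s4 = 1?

16

s4 = s3 XOR x must be 1, so s3 and x differ.
Enumerating the 32 input combinations, 16 give s4 = 1 and 16 give s4 = 0.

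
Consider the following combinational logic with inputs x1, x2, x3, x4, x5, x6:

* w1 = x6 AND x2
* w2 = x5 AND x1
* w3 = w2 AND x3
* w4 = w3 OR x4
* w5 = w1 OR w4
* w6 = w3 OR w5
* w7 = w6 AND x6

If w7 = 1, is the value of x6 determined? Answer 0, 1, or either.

1

w7 = w6 AND x6 must be 1, so both w6 = 1 and x6 = 1.
w6 = w3 OR w5 must be 1, so at least one of w3, w5 is 1.
Every assignment with w7 = 1 has x6 = 1; there are 25 such assignment(s).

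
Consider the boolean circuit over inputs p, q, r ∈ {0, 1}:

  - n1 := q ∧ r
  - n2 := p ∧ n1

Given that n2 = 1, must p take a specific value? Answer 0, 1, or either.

1

n2 = p ∧ n1 must be 1, so both p = 1 and n1 = 1.
n1 = q ∧ r must be 1, so both q = 1 and r = 1.
Every assignment with n2 = 1 has p = 1; there are 1 such assignment(s).
  p=1, q=1, r=1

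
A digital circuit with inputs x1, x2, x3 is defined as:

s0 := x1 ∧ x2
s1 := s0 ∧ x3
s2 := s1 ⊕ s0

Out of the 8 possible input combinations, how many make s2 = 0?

7

s2 = s1 ⊕ s0 must be 0, so s1 and s0 are equal.
Enumerating the 8 input combinations, 7 give s2 = 0 and 1 give s2 = 1.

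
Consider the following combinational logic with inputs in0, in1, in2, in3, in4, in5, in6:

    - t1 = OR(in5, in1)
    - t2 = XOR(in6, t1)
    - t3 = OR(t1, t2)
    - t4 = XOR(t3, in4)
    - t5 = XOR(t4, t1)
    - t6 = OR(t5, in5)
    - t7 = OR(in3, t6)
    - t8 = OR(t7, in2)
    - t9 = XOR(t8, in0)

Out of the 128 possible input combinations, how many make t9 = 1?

t9 = XOR(t8, in0) must be 1, so t8 and in0 differ.
Enumerating the 128 input combinations, 64 give t9 = 1 and 64 give t9 = 0.

64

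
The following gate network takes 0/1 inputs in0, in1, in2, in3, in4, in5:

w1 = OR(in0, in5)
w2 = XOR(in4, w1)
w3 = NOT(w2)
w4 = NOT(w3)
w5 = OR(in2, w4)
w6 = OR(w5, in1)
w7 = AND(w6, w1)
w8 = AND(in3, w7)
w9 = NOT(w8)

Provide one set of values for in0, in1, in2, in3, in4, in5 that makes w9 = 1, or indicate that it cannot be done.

Check with in0=0, in1=0, in2=0, in3=0, in4=1, in5=1:
w1 = OR(in0, in5) = OR(0, 1) = 1
w2 = XOR(in4, w1) = XOR(1, 1) = 0
w3 = NOT(w2) = NOT 0 = 1
w4 = NOT(w3) = NOT 1 = 0
w5 = OR(in2, w4) = OR(0, 0) = 0
w6 = OR(w5, in1) = OR(0, 0) = 0
w7 = AND(w6, w1) = AND(0, 1) = 0
w8 = AND(in3, w7) = AND(0, 0) = 0
w9 = NOT(w8) = NOT 0 = 1
So w9 = 1 as required.

in0=0, in1=0, in2=0, in3=0, in4=1, in5=1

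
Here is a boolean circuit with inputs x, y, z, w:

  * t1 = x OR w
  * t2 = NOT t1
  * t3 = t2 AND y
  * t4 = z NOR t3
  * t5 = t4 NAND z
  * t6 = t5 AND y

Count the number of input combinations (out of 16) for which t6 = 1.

t6 = t5 AND y must be 1, so both t5 = 1 and y = 1.
t5 = t4 NAND z must be 1, so at least one of t4, z is 0.
Enumerating the 16 input combinations, 8 give t6 = 1 and 8 give t6 = 0.

8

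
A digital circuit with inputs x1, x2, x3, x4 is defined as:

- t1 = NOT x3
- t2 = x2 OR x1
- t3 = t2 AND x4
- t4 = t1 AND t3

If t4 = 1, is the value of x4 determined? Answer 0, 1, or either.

1

t4 = t1 AND t3 must be 1, so both t1 = 1 and t3 = 1.
t1 = NOT x3 must be 1, so x3 = 0.
Every assignment with t4 = 1 has x4 = 1; there are 3 such assignment(s).
  x1=0, x2=1, x3=0, x4=1
  x1=1, x2=0, x3=0, x4=1
  x1=1, x2=1, x3=0, x4=1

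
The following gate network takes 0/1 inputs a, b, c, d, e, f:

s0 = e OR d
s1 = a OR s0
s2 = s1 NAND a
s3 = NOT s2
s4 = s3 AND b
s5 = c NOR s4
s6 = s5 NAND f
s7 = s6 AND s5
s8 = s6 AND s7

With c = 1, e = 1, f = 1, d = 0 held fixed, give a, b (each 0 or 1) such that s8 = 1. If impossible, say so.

no solution exists

With c = 1, e = 1, f = 1, d = 0 fixed, none of the 4 settings of a, b give s8 = 1.
For example, with a=1, b=0:
s0 = e OR d = 1 OR 0 = 1
s1 = a OR s0 = 1 OR 1 = 1
s2 = s1 NAND a = 1 NAND 1 = 0
s3 = NOT s2 = NOT 0 = 1
s4 = s3 AND b = 1 AND 0 = 0
s5 = c NOR s4 = 1 NOR 0 = 0
s6 = s5 NAND f = 0 NAND 1 = 1
s7 = s6 AND s5 = 1 AND 0 = 0
s8 = s6 AND s7 = 1 AND 0 = 0
giving s8 = 0 ≠ 1.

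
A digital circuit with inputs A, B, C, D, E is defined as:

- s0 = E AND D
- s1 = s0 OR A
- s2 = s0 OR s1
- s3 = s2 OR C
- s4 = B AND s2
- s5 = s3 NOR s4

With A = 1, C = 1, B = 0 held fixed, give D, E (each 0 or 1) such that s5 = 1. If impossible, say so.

no solution exists

With A = 1, C = 1, B = 0 fixed, none of the 4 settings of D, E give s5 = 1.
For example, with D=0, E=1:
s0 = E AND D = 1 AND 0 = 0
s1 = s0 OR A = 0 OR 1 = 1
s2 = s0 OR s1 = 0 OR 1 = 1
s3 = s2 OR C = 1 OR 1 = 1
s4 = B AND s2 = 0 AND 1 = 0
s5 = s3 NOR s4 = 1 NOR 0 = 0
giving s5 = 0 ≠ 1.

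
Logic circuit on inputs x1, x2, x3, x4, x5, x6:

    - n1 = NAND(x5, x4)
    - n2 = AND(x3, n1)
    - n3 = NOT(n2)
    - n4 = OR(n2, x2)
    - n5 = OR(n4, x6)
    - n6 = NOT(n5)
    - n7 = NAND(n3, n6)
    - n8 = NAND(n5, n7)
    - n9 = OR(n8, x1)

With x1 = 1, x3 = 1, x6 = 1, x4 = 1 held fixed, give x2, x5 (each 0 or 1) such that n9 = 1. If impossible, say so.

n9 = OR(n8, x1) must be 1, so at least one of n8, x1 is 1.
Check with x1 = 1, x3 = 1, x6 = 1, x4 = 1 and x2=0, x5=0:
n1 = NAND(x5, x4) = NAND(0, 1) = 1
n2 = AND(x3, n1) = AND(1, 1) = 1
n3 = NOT(n2) = NOT 1 = 0
n4 = OR(n2, x2) = OR(1, 0) = 1
n5 = OR(n4, x6) = OR(1, 1) = 1
n6 = NOT(n5) = NOT 1 = 0
n7 = NAND(n3, n6) = NAND(0, 0) = 1
n8 = NAND(n5, n7) = NAND(1, 1) = 0
n9 = OR(n8, x1) = OR(0, 1) = 1
So n9 = 1.

x2=0, x5=0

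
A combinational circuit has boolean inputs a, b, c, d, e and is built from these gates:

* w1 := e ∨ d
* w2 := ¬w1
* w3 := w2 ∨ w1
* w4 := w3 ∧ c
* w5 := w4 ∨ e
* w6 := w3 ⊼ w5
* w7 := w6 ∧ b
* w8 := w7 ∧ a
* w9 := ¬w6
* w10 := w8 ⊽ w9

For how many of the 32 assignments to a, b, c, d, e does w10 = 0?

26

w10 = w8 ⊽ w9 must be 0, so at least one of w8, w9 is 1.
Enumerating the 32 input combinations, 26 give w10 = 0 and 6 give w10 = 1.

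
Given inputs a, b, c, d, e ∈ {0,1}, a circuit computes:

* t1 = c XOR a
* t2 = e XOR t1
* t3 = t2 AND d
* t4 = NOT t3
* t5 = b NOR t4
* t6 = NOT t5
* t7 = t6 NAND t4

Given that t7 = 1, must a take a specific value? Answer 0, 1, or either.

either

Both values of a occur among assignments with t7 = 1:
  a=0: a=0, b=0, c=0, d=1, e=1
  a=1: a=1, b=0, c=0, d=1, e=0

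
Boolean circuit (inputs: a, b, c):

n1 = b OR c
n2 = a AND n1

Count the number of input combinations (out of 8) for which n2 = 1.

n2 = a AND n1 must be 1, so both a = 1 and n1 = 1.
n1 = b OR c must be 1, so at least one of b, c is 1.
Satisfying assignments:
  a=1, b=0, c=1
  a=1, b=1, c=0
  a=1, b=1, c=1

3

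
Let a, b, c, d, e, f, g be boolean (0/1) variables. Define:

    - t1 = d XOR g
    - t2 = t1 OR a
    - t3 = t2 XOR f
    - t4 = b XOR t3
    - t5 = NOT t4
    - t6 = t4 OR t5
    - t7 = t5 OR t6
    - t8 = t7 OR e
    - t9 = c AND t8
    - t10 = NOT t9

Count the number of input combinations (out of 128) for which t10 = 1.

64

t10 = NOT t9 must be 1, so t9 = 0.
Enumerating the 128 input combinations, 64 give t10 = 1 and 64 give t10 = 0.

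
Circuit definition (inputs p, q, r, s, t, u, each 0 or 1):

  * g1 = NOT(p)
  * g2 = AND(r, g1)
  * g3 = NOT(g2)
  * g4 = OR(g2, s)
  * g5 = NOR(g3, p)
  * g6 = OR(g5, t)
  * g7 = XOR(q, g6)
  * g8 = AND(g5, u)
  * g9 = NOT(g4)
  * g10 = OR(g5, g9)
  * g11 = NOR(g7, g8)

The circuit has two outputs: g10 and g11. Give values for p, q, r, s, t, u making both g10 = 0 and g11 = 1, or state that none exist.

p=0, q=1, r=0, s=1, t=1, u=0

Check with p=0, q=1, r=0, s=1, t=1, u=0:
g1 = NOT(p) = NOT 0 = 1
g2 = AND(r, g1) = AND(0, 1) = 0
g3 = NOT(g2) = NOT 0 = 1
g4 = OR(g2, s) = OR(0, 1) = 1
g5 = NOR(g3, p) = NOR(1, 0) = 0
g6 = OR(g5, t) = OR(0, 1) = 1
g7 = XOR(q, g6) = XOR(1, 1) = 0
g8 = AND(g5, u) = AND(0, 0) = 0
g9 = NOT(g4) = NOT 1 = 0
g10 = OR(g5, g9) = OR(0, 0) = 0
g11 = NOR(g7, g8) = NOR(0, 0) = 1
So g10 = 0 and g11 = 1.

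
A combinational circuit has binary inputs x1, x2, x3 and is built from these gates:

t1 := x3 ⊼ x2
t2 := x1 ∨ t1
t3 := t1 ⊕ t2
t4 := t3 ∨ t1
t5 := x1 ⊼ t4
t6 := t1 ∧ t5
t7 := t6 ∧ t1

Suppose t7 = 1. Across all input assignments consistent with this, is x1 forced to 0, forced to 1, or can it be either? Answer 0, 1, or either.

t7 = t6 ∧ t1 must be 1, so both t6 = 1 and t1 = 1.
t6 = t1 ∧ t5 must be 1, so both t1 = 1 and t5 = 1.
Every assignment with t7 = 1 has x1 = 0; there are 3 such assignment(s).
  x1=0, x2=0, x3=0
  x1=0, x2=0, x3=1
  x1=0, x2=1, x3=0

0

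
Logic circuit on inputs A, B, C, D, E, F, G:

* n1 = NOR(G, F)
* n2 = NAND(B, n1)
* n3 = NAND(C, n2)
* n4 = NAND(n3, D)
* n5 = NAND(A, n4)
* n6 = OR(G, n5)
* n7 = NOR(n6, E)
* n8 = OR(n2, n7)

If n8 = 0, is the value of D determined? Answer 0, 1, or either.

Both values of D occur among assignments with n8 = 0:
  D=0: A=0, B=1, C=0, D=0, E=0, F=0, G=0
  D=1: A=0, B=1, C=0, D=1, E=0, F=0, G=0

either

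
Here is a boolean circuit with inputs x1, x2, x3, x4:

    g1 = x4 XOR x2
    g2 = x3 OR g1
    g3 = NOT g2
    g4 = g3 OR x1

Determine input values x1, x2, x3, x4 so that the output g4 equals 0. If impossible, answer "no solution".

x1=0, x2=0, x3=0, x4=1

g4 = g3 OR x1 must be 0, so both g3 = 0 and x1 = 0.
g3 = NOT g2 must be 0, so g2 = 1.
Check with x1=0, x2=0, x3=0, x4=1:
g1 = x4 XOR x2 = 1 XOR 0 = 1
g2 = x3 OR g1 = 0 OR 1 = 1
g3 = NOT g2 = NOT 1 = 0
g4 = g3 OR x1 = 0 OR 0 = 0
So g4 = 0 as required.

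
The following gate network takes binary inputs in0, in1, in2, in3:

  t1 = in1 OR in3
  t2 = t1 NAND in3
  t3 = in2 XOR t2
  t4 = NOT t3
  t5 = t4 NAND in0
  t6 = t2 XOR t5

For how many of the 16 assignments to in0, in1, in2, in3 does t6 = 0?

8

t6 = t2 XOR t5 must be 0, so t2 and t5 are equal.
Enumerating the 16 input combinations, 8 give t6 = 0 and 8 give t6 = 1.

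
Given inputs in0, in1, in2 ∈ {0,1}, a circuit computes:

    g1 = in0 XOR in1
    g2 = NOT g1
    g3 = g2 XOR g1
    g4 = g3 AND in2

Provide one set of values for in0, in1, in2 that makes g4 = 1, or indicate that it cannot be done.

Check with in0=0 in1=1 in2=1:
g1 = in0 XOR in1 = 0 XOR 1 = 1
g2 = NOT g1 = NOT 1 = 0
g3 = g2 XOR g1 = 0 XOR 1 = 1
g4 = g3 AND in2 = 1 AND 1 = 1
So g4 = 1 as required.

in0=0 in1=1 in2=1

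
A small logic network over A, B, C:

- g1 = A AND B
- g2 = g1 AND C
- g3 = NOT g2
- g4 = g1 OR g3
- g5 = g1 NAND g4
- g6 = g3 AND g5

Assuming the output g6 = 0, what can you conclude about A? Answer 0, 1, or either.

g6 = g3 AND g5 must be 0, so at least one of g3, g5 is 0.
Every assignment with g6 = 0 has A = 1; there are 2 such assignment(s).
  A=1, B=1, C=0
  A=1, B=1, C=1

1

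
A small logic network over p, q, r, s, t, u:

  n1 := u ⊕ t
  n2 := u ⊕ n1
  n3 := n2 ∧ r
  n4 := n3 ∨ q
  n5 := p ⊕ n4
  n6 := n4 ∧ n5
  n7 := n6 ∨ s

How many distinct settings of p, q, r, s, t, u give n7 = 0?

22

n7 = n6 ∨ s must be 0, so both n6 = 0 and s = 0.
n6 = n4 ∧ n5 must be 0, so at least one of n4, n5 is 0.
Enumerating the 64 input combinations, 22 give n7 = 0 and 42 give n7 = 1.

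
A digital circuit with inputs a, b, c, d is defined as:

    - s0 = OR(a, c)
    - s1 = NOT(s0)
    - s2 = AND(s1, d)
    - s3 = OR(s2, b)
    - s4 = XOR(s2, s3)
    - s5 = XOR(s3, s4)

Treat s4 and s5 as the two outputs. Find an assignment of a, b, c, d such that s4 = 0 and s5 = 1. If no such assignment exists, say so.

a=0 b=0 c=0 d=1

Check with a=0 b=0 c=0 d=1:
s0 = OR(a, c) = OR(0, 0) = 0
s1 = NOT(s0) = NOT 0 = 1
s2 = AND(s1, d) = AND(1, 1) = 1
s3 = OR(s2, b) = OR(1, 0) = 1
s4 = XOR(s2, s3) = XOR(1, 1) = 0
s5 = XOR(s3, s4) = XOR(1, 0) = 1
So s4 = 0 and s5 = 1.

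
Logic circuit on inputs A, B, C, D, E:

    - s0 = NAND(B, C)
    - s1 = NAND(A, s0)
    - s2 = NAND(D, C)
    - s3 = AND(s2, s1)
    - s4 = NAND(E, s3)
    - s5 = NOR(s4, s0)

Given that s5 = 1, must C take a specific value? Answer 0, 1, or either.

s5 = NOR(s4, s0) must be 1, so both s4 = 0 and s0 = 0.
s4 = NAND(E, s3) must be 0, so both E = 1 and s3 = 1.
Every assignment with s5 = 1 has C = 1; there are 2 such assignment(s).
  A=0, B=1, C=1, D=0, E=1
  A=1, B=1, C=1, D=0, E=1

1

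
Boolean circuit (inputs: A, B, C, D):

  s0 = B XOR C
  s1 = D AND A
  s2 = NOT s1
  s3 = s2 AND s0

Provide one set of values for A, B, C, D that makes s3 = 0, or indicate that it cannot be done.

A=0 B=1 C=1 D=0

s3 = s2 AND s0 must be 0, so at least one of s2, s0 is 0.
Check with A=0 B=1 C=1 D=0:
s0 = B XOR C = 1 XOR 1 = 0
s1 = D AND A = 0 AND 0 = 0
s2 = NOT s1 = NOT 0 = 1
s3 = s2 AND s0 = 1 AND 0 = 0
So s3 = 0 as required.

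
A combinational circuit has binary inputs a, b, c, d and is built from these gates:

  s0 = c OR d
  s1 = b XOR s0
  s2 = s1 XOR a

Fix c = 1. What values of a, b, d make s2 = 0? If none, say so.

s2 = s1 XOR a must be 0, so s1 and a are equal.
Check with c = 1 and a=0, b=1, d=1:
s0 = c OR d = 1 OR 1 = 1
s1 = b XOR s0 = 1 XOR 1 = 0
s2 = s1 XOR a = 0 XOR 0 = 0
So s2 = 0.

a=0 b=1 d=1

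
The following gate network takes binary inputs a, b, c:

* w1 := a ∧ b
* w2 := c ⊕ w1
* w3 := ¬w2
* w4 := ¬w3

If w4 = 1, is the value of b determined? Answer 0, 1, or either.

either

Both values of b occur among assignments with w4 = 1:
  b=0: a=0, b=0, c=1
  b=1: a=0, b=1, c=1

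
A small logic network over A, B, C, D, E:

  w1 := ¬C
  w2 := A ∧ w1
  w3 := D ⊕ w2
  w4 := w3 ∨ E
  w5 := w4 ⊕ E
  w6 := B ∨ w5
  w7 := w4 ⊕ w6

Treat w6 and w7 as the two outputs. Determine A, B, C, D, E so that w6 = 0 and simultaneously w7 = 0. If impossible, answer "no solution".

Check with A=1, B=0, C=1, D=0, E=0:
w1 = ¬C = ¬1 = 0
w2 = A ∧ w1 = 1 ∧ 0 = 0
w3 = D ⊕ w2 = 0 ⊕ 0 = 0
w4 = w3 ∨ E = 0 ∨ 0 = 0
w5 = w4 ⊕ E = 0 ⊕ 0 = 0
w6 = B ∨ w5 = 0 ∨ 0 = 0
w7 = w4 ⊕ w6 = 0 ⊕ 0 = 0
So w6 = 0 and w7 = 0.

A=1, B=0, C=1, D=0, E=0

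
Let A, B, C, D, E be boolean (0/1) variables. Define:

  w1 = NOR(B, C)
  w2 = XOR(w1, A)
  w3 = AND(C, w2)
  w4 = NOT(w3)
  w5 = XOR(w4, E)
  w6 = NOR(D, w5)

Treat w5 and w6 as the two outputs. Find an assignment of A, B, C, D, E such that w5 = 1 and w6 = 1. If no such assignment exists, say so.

no solution exists

Across all 32 input combinations, none give both w5 = 1 and w6 = 1.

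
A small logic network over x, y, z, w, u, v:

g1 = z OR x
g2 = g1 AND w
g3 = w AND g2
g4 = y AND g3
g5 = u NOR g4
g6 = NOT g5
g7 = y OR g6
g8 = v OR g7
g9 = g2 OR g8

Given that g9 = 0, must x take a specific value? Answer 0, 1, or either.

Both values of x occur among assignments with g9 = 0:
  x=0: x=0, y=0, z=0, w=0, u=0, v=0
  x=1: x=1, y=0, z=0, w=0, u=0, v=0

either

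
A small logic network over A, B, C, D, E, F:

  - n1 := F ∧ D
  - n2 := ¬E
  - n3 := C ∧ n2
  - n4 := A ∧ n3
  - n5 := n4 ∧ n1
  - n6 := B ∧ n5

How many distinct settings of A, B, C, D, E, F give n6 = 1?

1

n6 = B ∧ n5 must be 1, so both B = 1 and n5 = 1.
n5 = n4 ∧ n1 must be 1, so both n4 = 1 and n1 = 1.
Satisfying assignments:
  A=1, B=1, C=1, D=1, E=0, F=1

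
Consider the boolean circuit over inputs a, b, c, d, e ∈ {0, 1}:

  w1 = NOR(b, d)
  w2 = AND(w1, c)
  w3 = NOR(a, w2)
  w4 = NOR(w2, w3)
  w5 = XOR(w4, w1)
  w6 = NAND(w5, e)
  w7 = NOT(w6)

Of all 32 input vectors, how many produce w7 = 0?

23

w7 = NOT(w6) must be 0, so w6 = 1.
w6 = NAND(w5, e) must be 1, so at least one of w5, e is 0.
Enumerating the 32 input combinations, 23 give w7 = 0 and 9 give w7 = 1.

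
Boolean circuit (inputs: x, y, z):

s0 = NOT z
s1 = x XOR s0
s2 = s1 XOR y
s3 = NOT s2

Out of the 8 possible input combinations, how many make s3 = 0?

4

s3 = NOT s2 must be 0, so s2 = 1.
s2 = s1 XOR y must be 1, so s1 and y differ.
Satisfying assignments:
  x=0, y=0, z=0
  x=0, y=1, z=1
  x=1, y=0, z=1
  x=1, y=1, z=0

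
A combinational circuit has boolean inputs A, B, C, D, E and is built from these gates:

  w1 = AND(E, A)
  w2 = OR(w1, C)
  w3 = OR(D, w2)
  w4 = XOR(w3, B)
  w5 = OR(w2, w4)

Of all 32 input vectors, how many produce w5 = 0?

6

w5 = OR(w2, w4) must be 0, so both w2 = 0 and w4 = 0.
Satisfying assignments:
  A=0, B=0, C=0, D=0, E=0
  A=0, B=0, C=0, D=0, E=1
  A=0, B=1, C=0, D=1, E=0
  A=0, B=1, C=0, D=1, E=1
  A=1, B=0, C=0, D=0, E=0
  A=1, B=1, C=0, D=1, E=0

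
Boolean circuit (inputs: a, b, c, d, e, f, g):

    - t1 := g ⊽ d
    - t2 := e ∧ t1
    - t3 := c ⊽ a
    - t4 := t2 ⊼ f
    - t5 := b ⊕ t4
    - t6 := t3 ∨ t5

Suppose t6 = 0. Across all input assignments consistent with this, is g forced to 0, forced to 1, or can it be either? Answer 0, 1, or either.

either

Both values of g occur among assignments with t6 = 0:
  g=0: a=0, b=0, c=1, d=0, e=1, f=1, g=0
  g=1: a=0, b=1, c=1, d=0, e=0, f=0, g=1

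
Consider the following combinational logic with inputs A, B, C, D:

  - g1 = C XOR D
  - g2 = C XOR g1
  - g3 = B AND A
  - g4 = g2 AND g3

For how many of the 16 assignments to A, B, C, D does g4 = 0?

g4 = g2 AND g3 must be 0, so at least one of g2, g3 is 0.
Enumerating the 16 input combinations, 14 give g4 = 0 and 2 give g4 = 1.

14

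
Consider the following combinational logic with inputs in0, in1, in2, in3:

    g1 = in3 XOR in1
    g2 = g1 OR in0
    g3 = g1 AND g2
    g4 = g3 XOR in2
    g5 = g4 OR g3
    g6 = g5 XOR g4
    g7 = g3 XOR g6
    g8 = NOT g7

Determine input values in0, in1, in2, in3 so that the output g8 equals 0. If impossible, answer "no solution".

g8 = NOT g7 must be 0, so g7 = 1.
g7 = g3 XOR g6 must be 1, so g3 and g6 differ.
Check with in0=0, in1=1, in2=0, in3=0:
g1 = in3 XOR in1 = 0 XOR 1 = 1
g2 = g1 OR in0 = 1 OR 0 = 1
g3 = g1 AND g2 = 1 AND 1 = 1
g4 = g3 XOR in2 = 1 XOR 0 = 1
g5 = g4 OR g3 = 1 OR 1 = 1
g6 = g5 XOR g4 = 1 XOR 1 = 0
g7 = g3 XOR g6 = 1 XOR 0 = 1
g8 = NOT g7 = NOT 1 = 0
So g8 = 0 as required.

in0=0, in1=1, in2=0, in3=0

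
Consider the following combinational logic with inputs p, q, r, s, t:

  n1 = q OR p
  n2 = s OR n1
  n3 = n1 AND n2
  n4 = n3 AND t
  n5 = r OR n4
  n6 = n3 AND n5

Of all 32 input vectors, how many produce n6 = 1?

n6 = n3 AND n5 must be 1, so both n3 = 1 and n5 = 1.
n3 = n1 AND n2 must be 1, so both n1 = 1 and n2 = 1.
Enumerating the 32 input combinations, 18 give n6 = 1 and 14 give n6 = 0.

18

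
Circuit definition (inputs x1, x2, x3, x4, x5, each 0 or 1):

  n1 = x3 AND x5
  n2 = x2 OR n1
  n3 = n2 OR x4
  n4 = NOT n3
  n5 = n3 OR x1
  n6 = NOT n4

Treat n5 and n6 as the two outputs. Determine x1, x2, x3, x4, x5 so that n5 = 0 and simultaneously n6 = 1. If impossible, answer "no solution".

no solution exists

Across all 32 input combinations, none give both n5 = 0 and n6 = 1.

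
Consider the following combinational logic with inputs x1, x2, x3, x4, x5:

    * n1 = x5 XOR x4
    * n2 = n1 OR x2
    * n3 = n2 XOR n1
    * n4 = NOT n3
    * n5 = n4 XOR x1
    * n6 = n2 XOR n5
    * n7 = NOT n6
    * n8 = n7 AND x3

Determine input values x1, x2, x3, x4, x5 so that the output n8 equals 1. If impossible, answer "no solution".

n8 = n7 AND x3 must be 1, so both n7 = 1 and x3 = 1.
n7 = NOT n6 must be 1, so n6 = 0.
n6 = n2 XOR n5 must be 0, so n2 and n5 are equal.
Check with x1=1, x2=1, x3=1, x4=0, x5=0:
n1 = x5 XOR x4 = 0 XOR 0 = 0
n2 = n1 OR x2 = 0 OR 1 = 1
n3 = n2 XOR n1 = 1 XOR 0 = 1
n4 = NOT n3 = NOT 1 = 0
n5 = n4 XOR x1 = 0 XOR 1 = 1
n6 = n2 XOR n5 = 1 XOR 1 = 0
n7 = NOT n6 = NOT 0 = 1
n8 = n7 AND x3 = 1 AND 1 = 1
So n8 = 1 as required.

x1=1, x2=1, x3=1, x4=0, x5=0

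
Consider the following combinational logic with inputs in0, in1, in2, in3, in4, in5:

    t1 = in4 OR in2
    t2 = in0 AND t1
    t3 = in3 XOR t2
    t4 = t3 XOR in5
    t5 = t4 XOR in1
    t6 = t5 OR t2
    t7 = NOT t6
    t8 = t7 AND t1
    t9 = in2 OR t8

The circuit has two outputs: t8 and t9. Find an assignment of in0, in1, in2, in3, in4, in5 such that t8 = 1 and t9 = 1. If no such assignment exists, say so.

in0=0, in1=1, in2=1, in3=1, in4=0, in5=0

Check with in0=0, in1=1, in2=1, in3=1, in4=0, in5=0:
t1 = in4 OR in2 = 0 OR 1 = 1
t2 = in0 AND t1 = 0 AND 1 = 0
t3 = in3 XOR t2 = 1 XOR 0 = 1
t4 = t3 XOR in5 = 1 XOR 0 = 1
t5 = t4 XOR in1 = 1 XOR 1 = 0
t6 = t5 OR t2 = 0 OR 0 = 0
t7 = NOT t6 = NOT 0 = 1
t8 = t7 AND t1 = 1 AND 1 = 1
t9 = in2 OR t8 = 1 OR 1 = 1
So t8 = 1 and t9 = 1.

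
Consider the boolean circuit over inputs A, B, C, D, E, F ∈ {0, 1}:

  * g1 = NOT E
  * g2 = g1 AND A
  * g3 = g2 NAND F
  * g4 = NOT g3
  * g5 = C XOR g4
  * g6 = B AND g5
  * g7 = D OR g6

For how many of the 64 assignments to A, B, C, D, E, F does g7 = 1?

g7 = D OR g6 must be 1, so at least one of D, g6 is 1.
Enumerating the 64 input combinations, 40 give g7 = 1 and 24 give g7 = 0.

40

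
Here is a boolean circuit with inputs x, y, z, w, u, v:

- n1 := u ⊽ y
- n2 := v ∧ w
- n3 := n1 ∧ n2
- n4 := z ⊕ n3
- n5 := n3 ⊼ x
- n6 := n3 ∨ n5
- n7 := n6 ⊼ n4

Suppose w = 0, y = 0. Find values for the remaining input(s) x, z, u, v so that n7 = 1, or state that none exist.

Check with w = 0, y = 0 and x=0, z=0, u=0, v=1:
n1 = u ⊽ y = 0 ⊽ 0 = 1
n2 = v ∧ w = 1 ∧ 0 = 0
n3 = n1 ∧ n2 = 1 ∧ 0 = 0
n4 = z ⊕ n3 = 0 ⊕ 0 = 0
n5 = n3 ⊼ x = 0 ⊼ 0 = 1
n6 = n3 ∨ n5 = 0 ∨ 1 = 1
n7 = n6 ⊼ n4 = 1 ⊼ 0 = 1
So n7 = 1.

x=0, z=0, u=0, v=1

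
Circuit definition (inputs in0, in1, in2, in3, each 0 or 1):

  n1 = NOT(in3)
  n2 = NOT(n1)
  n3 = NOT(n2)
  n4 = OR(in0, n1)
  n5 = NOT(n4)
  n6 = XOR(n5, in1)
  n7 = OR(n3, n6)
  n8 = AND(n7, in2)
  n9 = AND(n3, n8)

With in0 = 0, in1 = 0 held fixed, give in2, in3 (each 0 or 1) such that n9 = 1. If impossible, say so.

in2=1 in3=0

n9 = AND(n3, n8) must be 1, so both n3 = 1 and n8 = 1.
Check with in0 = 0, in1 = 0 and in2=1, in3=0:
n1 = NOT(in3) = NOT 0 = 1
n2 = NOT(n1) = NOT 1 = 0
n3 = NOT(n2) = NOT 0 = 1
n4 = OR(in0, n1) = OR(0, 1) = 1
n5 = NOT(n4) = NOT 1 = 0
n6 = XOR(n5, in1) = XOR(0, 0) = 0
n7 = OR(n3, n6) = OR(1, 0) = 1
n8 = AND(n7, in2) = AND(1, 1) = 1
n9 = AND(n3, n8) = AND(1, 1) = 1
So n9 = 1.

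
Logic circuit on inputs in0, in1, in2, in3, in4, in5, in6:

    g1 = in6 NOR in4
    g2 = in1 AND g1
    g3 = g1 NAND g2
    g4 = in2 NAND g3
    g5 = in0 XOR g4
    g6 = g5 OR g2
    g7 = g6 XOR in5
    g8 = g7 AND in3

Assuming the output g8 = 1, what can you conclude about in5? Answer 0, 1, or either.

either

Both values of in5 occur among assignments with g8 = 1:
  in5=0: in0=0, in1=0, in2=0, in3=1, in4=0, in5=0, in6=0
  in5=1: in0=0, in1=0, in2=1, in3=1, in4=0, in5=1, in6=0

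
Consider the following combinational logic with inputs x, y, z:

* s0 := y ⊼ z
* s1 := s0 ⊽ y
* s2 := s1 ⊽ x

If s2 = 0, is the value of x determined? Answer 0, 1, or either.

s2 = s1 ⊽ x must be 0, so at least one of s1, x is 1.
Every assignment with s2 = 0 has x = 1; there are 4 such assignment(s).
  x=1, y=0, z=0
  x=1, y=0, z=1
  x=1, y=1, z=0
  x=1, y=1, z=1

1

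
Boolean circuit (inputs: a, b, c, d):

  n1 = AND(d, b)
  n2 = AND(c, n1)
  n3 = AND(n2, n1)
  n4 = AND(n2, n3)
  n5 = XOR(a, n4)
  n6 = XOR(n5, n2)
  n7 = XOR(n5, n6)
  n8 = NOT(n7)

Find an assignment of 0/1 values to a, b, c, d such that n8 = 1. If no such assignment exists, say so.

n8 = NOT(n7) must be 1, so n7 = 0.
n7 = XOR(n5, n6) must be 0, so n5 and n6 are equal.
Check with a=1 b=0 c=0 d=1:
n1 = AND(d, b) = AND(1, 0) = 0
n2 = AND(c, n1) = AND(0, 0) = 0
n3 = AND(n2, n1) = AND(0, 0) = 0
n4 = AND(n2, n3) = AND(0, 0) = 0
n5 = XOR(a, n4) = XOR(1, 0) = 1
n6 = XOR(n5, n2) = XOR(1, 0) = 1
n7 = XOR(n5, n6) = XOR(1, 1) = 0
n8 = NOT(n7) = NOT 0 = 1
So n8 = 1 as required.

a=1 b=0 c=0 d=1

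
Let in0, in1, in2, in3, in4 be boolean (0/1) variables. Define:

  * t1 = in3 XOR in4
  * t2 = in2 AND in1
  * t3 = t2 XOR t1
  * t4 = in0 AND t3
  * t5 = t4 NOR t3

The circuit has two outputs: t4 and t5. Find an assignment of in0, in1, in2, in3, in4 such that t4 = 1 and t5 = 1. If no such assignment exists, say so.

Across all 32 input combinations, none give both t4 = 1 and t5 = 1.

no solution exists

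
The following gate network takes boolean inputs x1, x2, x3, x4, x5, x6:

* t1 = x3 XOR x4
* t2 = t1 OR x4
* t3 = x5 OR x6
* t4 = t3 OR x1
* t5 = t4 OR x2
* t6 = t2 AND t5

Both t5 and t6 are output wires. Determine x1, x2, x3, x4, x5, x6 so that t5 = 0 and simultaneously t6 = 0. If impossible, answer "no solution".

Check with x1=0, x2=0, x3=1, x4=0, x5=0, x6=0:
t1 = x3 XOR x4 = 1 XOR 0 = 1
t2 = t1 OR x4 = 1 OR 0 = 1
t3 = x5 OR x6 = 0 OR 0 = 0
t4 = t3 OR x1 = 0 OR 0 = 0
t5 = t4 OR x2 = 0 OR 0 = 0
t6 = t2 AND t5 = 1 AND 0 = 0
So t5 = 0 and t6 = 0.

x1=0, x2=0, x3=1, x4=0, x5=0, x6=0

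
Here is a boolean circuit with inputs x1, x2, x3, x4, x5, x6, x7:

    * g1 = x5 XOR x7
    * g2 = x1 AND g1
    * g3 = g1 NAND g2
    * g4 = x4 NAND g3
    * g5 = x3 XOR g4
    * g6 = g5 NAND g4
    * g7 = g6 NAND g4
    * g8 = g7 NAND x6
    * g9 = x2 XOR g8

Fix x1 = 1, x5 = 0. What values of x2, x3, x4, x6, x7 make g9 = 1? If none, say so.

Check with x1 = 1, x5 = 0 and x2=0, x3=1, x4=1, x6=1, x7=1:
g1 = x5 XOR x7 = 0 XOR 1 = 1
g2 = x1 AND g1 = 1 AND 1 = 1
g3 = g1 NAND g2 = 1 NAND 1 = 0
g4 = x4 NAND g3 = 1 NAND 0 = 1
g5 = x3 XOR g4 = 1 XOR 1 = 0
g6 = g5 NAND g4 = 0 NAND 1 = 1
g7 = g6 NAND g4 = 1 NAND 1 = 0
g8 = g7 NAND x6 = 0 NAND 1 = 1
g9 = x2 XOR g8 = 0 XOR 1 = 1
So g9 = 1.

x2=0 x3=1 x4=1 x6=1 x7=1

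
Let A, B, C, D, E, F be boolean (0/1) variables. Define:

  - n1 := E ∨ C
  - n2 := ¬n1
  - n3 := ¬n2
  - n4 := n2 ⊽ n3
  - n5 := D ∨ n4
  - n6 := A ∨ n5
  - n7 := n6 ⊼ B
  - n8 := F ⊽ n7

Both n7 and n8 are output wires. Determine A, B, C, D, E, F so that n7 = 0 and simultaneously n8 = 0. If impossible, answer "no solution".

A=0, B=1, C=1, D=1, E=0, F=1

Check with A=0, B=1, C=1, D=1, E=0, F=1:
n1 = E ∨ C = 0 ∨ 1 = 1
n2 = ¬n1 = ¬1 = 0
n3 = ¬n2 = ¬0 = 1
n4 = n2 ⊽ n3 = 0 ⊽ 1 = 0
n5 = D ∨ n4 = 1 ∨ 0 = 1
n6 = A ∨ n5 = 0 ∨ 1 = 1
n7 = n6 ⊼ B = 1 ⊼ 1 = 0
n8 = F ⊽ n7 = 1 ⊽ 0 = 0
So n7 = 0 and n8 = 0.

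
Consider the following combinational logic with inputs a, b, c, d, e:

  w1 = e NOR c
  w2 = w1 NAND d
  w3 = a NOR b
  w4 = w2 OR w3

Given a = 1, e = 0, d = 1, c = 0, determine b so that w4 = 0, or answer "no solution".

b=1

Check with a = 1, e = 0, d = 1, c = 0 and b=1:
w1 = e NOR c = 0 NOR 0 = 1
w2 = w1 NAND d = 1 NAND 1 = 0
w3 = a NOR b = 1 NOR 1 = 0
w4 = w2 OR w3 = 0 OR 0 = 0
So w4 = 0.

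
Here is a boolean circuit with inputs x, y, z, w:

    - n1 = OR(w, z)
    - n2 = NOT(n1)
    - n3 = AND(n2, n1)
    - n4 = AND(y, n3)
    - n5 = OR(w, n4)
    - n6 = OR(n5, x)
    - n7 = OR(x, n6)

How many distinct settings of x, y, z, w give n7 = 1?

12

n7 = OR(x, n6) must be 1, so at least one of x, n6 is 1.
Enumerating the 16 input combinations, 12 give n7 = 1 and 4 give n7 = 0.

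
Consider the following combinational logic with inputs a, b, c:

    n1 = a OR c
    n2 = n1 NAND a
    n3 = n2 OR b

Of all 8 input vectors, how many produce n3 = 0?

2

n3 = n2 OR b must be 0, so both n2 = 0 and b = 0.
n2 = n1 NAND a must be 0, so both n1 = 1 and a = 1.
n1 = a OR c must be 1, so at least one of a, c is 1.
Enumerating the 8 input combinations, 2 give n3 = 0 and 6 give n3 = 1.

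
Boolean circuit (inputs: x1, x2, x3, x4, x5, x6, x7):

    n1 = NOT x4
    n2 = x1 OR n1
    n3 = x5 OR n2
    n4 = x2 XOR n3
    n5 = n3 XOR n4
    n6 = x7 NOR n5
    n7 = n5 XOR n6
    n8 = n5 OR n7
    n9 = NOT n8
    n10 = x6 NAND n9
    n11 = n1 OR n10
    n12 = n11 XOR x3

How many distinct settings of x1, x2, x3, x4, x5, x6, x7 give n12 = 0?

64

n12 = n11 XOR x3 must be 0, so n11 and x3 are equal.
Enumerating the 128 input combinations, 64 give n12 = 0 and 64 give n12 = 1.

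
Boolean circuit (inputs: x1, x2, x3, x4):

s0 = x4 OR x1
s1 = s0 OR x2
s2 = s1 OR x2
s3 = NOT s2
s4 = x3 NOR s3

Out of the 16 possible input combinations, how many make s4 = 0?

9

s4 = x3 NOR s3 must be 0, so at least one of x3, s3 is 1.
Enumerating the 16 input combinations, 9 give s4 = 0 and 7 give s4 = 1.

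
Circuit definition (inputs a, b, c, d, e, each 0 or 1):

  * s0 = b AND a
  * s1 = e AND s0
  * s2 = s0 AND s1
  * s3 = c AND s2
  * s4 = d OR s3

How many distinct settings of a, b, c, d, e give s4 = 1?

s4 = d OR s3 must be 1, so at least one of d, s3 is 1.
Enumerating the 32 input combinations, 17 give s4 = 1 and 15 give s4 = 0.

17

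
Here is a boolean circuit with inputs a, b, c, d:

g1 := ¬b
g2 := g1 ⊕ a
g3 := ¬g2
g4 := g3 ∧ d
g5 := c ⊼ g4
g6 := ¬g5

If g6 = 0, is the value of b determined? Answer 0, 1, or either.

Both values of b occur among assignments with g6 = 0:
  b=0: a=0, b=0, c=0, d=0
  b=1: a=0, b=1, c=0, d=0

either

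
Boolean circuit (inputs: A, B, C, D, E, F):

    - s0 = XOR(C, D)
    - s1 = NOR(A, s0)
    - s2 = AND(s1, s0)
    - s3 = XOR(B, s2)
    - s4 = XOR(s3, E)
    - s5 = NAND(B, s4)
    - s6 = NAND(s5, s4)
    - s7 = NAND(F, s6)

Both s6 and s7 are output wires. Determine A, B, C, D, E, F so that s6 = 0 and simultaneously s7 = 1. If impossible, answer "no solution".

A=1, B=0, C=1, D=0, E=1, F=1

Check with A=1, B=0, C=1, D=0, E=1, F=1:
s0 = XOR(C, D) = XOR(1, 0) = 1
s1 = NOR(A, s0) = NOR(1, 1) = 0
s2 = AND(s1, s0) = AND(0, 1) = 0
s3 = XOR(B, s2) = XOR(0, 0) = 0
s4 = XOR(s3, E) = XOR(0, 1) = 1
s5 = NAND(B, s4) = NAND(0, 1) = 1
s6 = NAND(s5, s4) = NAND(1, 1) = 0
s7 = NAND(F, s6) = NAND(1, 0) = 1
So s6 = 0 and s7 = 1.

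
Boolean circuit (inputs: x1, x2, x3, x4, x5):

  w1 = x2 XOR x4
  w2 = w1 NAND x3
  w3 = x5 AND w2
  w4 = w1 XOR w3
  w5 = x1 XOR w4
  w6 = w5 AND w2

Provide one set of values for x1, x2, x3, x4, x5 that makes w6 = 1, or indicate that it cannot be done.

w6 = w5 AND w2 must be 1, so both w5 = 1 and w2 = 1.
Check with x1=1, x2=0, x3=1, x4=0, x5=0:
w1 = x2 XOR x4 = 0 XOR 0 = 0
w2 = w1 NAND x3 = 0 NAND 1 = 1
w3 = x5 AND w2 = 0 AND 1 = 0
w4 = w1 XOR w3 = 0 XOR 0 = 0
w5 = x1 XOR w4 = 1 XOR 0 = 1
w6 = w5 AND w2 = 1 AND 1 = 1
So w6 = 1 as required.

x1=1, x2=0, x3=1, x4=0, x5=0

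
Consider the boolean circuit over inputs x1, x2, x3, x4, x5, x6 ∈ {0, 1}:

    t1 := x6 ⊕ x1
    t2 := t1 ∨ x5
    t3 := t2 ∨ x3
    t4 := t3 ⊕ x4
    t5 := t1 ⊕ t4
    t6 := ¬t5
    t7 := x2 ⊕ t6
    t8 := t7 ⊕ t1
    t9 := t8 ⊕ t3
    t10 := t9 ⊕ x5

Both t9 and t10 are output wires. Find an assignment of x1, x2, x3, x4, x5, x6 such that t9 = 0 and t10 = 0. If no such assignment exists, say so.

x1=1, x2=1, x3=1, x4=0, x5=0, x6=0

Check with x1=1, x2=1, x3=1, x4=0, x5=0, x6=0:
t1 = x6 ⊕ x1 = 0 ⊕ 1 = 1
t2 = t1 ∨ x5 = 1 ∨ 0 = 1
t3 = t2 ∨ x3 = 1 ∨ 1 = 1
t4 = t3 ⊕ x4 = 1 ⊕ 0 = 1
t5 = t1 ⊕ t4 = 1 ⊕ 1 = 0
t6 = ¬t5 = ¬0 = 1
t7 = x2 ⊕ t6 = 1 ⊕ 1 = 0
t8 = t7 ⊕ t1 = 0 ⊕ 1 = 1
t9 = t8 ⊕ t3 = 1 ⊕ 1 = 0
t10 = t9 ⊕ x5 = 0 ⊕ 0 = 0
So t9 = 0 and t10 = 0.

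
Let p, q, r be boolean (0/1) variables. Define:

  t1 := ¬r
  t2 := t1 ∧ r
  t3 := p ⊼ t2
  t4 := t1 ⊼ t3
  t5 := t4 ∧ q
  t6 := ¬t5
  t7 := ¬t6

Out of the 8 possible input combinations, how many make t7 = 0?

6

t7 = ¬t6 must be 0, so t6 = 1.
Enumerating the 8 input combinations, 6 give t7 = 0 and 2 give t7 = 1.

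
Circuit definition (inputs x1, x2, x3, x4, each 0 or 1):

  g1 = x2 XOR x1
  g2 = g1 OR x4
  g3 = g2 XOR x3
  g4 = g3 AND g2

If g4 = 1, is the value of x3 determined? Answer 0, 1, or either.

0

g4 = g3 AND g2 must be 1, so both g3 = 1 and g2 = 1.
g3 = g2 XOR x3 must be 1, so g2 and x3 differ.
g2 = g1 OR x4 must be 1, so at least one of g1, x4 is 1.
Every assignment with g4 = 1 has x3 = 0; there are 6 such assignment(s).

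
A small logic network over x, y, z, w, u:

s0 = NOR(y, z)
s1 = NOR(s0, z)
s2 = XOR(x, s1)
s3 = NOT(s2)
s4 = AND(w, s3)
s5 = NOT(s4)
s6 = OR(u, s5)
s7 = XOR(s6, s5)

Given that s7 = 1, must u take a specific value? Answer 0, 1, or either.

s7 = XOR(s6, s5) must be 1, so s6 and s5 differ.
Every assignment with s7 = 1 has u = 1; there are 4 such assignment(s).
  x=0, y=0, z=0, w=1, u=1
  x=0, y=0, z=1, w=1, u=1
  x=0, y=1, z=1, w=1, u=1
  x=1, y=1, z=0, w=1, u=1

1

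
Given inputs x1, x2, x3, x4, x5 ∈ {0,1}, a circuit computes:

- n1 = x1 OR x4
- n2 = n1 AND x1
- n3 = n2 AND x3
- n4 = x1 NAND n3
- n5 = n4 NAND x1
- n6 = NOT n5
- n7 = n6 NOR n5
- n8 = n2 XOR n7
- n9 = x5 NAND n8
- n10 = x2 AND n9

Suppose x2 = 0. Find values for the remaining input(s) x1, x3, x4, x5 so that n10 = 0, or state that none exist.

x1=1 x3=0 x4=1 x5=1

n10 = x2 AND n9 must be 0, so at least one of x2, n9 is 0.
Check with x2 = 0 and x1=1, x3=0, x4=1, x5=1:
n1 = x1 OR x4 = 1 OR 1 = 1
n2 = n1 AND x1 = 1 AND 1 = 1
n3 = n2 AND x3 = 1 AND 0 = 0
n4 = x1 NAND n3 = 1 NAND 0 = 1
n5 = n4 NAND x1 = 1 NAND 1 = 0
n6 = NOT n5 = NOT 0 = 1
n7 = n6 NOR n5 = 1 NOR 0 = 0
n8 = n2 XOR n7 = 1 XOR 0 = 1
n9 = x5 NAND n8 = 1 NAND 1 = 0
n10 = x2 AND n9 = 0 AND 0 = 0
So n10 = 0.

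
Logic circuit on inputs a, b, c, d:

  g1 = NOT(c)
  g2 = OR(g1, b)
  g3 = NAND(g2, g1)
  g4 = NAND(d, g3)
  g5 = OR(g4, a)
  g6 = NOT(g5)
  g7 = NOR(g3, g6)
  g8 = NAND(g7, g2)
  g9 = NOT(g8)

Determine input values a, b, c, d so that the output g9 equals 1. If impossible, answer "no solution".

g9 = NOT(g8) must be 1, so g8 = 0.
Check with a=0, b=1, c=0, d=0:
g1 = NOT(c) = NOT 0 = 1
g2 = OR(g1, b) = OR(1, 1) = 1
g3 = NAND(g2, g1) = NAND(1, 1) = 0
g4 = NAND(d, g3) = NAND(0, 0) = 1
g5 = OR(g4, a) = OR(1, 0) = 1
g6 = NOT(g5) = NOT 1 = 0
g7 = NOR(g3, g6) = NOR(0, 0) = 1
g8 = NAND(g7, g2) = NAND(1, 1) = 0
g9 = NOT(g8) = NOT 0 = 1
So g9 = 1 as required.

a=0, b=1, c=0, d=0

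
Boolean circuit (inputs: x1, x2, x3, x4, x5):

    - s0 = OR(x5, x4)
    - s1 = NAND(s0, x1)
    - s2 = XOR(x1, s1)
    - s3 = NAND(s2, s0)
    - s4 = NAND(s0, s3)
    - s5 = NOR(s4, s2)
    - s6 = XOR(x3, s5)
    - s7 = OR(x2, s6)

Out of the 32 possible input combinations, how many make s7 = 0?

8

s7 = OR(x2, s6) must be 0, so both x2 = 0 and s6 = 0.
s6 = XOR(x3, s5) must be 0, so x3 and s5 are equal.
Enumerating the 32 input combinations, 8 give s7 = 0 and 24 give s7 = 1.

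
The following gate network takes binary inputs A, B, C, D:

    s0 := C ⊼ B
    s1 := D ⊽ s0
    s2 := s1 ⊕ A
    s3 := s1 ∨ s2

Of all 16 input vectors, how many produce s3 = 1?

9

s3 = s1 ∨ s2 must be 1, so at least one of s1, s2 is 1.
Enumerating the 16 input combinations, 9 give s3 = 1 and 7 give s3 = 0.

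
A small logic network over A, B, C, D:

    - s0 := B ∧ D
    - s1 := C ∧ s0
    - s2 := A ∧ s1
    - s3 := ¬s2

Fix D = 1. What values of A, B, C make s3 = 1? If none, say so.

A=0 B=0 C=1

s3 = ¬s2 must be 1, so s2 = 0.
Check with D = 1 and A=0, B=0, C=1:
s0 = B ∧ D = 0 ∧ 1 = 0
s1 = C ∧ s0 = 1 ∧ 0 = 0
s2 = A ∧ s1 = 0 ∧ 0 = 0
s3 = ¬s2 = ¬0 = 1
So s3 = 1.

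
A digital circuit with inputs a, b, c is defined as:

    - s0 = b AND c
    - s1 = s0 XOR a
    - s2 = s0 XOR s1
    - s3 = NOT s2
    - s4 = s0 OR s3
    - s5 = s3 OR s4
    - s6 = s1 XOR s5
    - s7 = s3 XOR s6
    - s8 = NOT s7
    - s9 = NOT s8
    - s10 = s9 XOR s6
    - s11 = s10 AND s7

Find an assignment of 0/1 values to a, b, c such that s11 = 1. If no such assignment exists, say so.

a=0 b=1 c=1

Check with a=0 b=1 c=1:
s0 = b AND c = 1 AND 1 = 1
s1 = s0 XOR a = 1 XOR 0 = 1
s2 = s0 XOR s1 = 1 XOR 1 = 0
s3 = NOT s2 = NOT 0 = 1
s4 = s0 OR s3 = 1 OR 1 = 1
s5 = s3 OR s4 = 1 OR 1 = 1
s6 = s1 XOR s5 = 1 XOR 1 = 0
s7 = s3 XOR s6 = 1 XOR 0 = 1
s8 = NOT s7 = NOT 1 = 0
s9 = NOT s8 = NOT 0 = 1
s10 = s9 XOR s6 = 1 XOR 0 = 1
s11 = s10 AND s7 = 1 AND 1 = 1
So s11 = 1 as required.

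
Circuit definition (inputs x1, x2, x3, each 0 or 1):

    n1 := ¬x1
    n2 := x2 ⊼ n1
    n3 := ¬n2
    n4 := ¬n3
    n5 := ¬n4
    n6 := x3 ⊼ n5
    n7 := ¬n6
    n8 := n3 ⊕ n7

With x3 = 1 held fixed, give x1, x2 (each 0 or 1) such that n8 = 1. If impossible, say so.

no solution exists

With x3 = 1 fixed, none of the 4 settings of x1, x2 give n8 = 1.
For example, with x1=1, x2=1:
n1 = ¬x1 = ¬1 = 0
n2 = x2 ⊼ n1 = 1 ⊼ 0 = 1
n3 = ¬n2 = ¬1 = 0
n4 = ¬n3 = ¬0 = 1
n5 = ¬n4 = ¬1 = 0
n6 = x3 ⊼ n5 = 1 ⊼ 0 = 1
n7 = ¬n6 = ¬1 = 0
n8 = n3 ⊕ n7 = 0 ⊕ 0 = 0
giving n8 = 0 ≠ 1.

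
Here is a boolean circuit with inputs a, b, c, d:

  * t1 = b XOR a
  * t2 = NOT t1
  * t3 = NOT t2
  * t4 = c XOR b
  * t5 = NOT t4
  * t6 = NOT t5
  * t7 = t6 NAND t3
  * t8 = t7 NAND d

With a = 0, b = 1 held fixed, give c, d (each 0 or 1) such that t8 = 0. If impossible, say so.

Check with a = 0, b = 1 and c=1, d=1:
t1 = b XOR a = 1 XOR 0 = 1
t2 = NOT t1 = NOT 1 = 0
t3 = NOT t2 = NOT 0 = 1
t4 = c XOR b = 1 XOR 1 = 0
t5 = NOT t4 = NOT 0 = 1
t6 = NOT t5 = NOT 1 = 0
t7 = t6 NAND t3 = 0 NAND 1 = 1
t8 = t7 NAND d = 1 NAND 1 = 0
So t8 = 0.

c=1, d=1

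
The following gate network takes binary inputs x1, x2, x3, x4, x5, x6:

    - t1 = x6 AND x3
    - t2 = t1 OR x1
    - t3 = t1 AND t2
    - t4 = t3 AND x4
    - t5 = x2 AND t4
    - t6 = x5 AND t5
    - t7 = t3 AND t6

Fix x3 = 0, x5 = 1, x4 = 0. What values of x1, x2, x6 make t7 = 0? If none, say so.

Check with x3 = 0, x5 = 1, x4 = 0 and x1=0, x2=1, x6=0:
t1 = x6 AND x3 = 0 AND 0 = 0
t2 = t1 OR x1 = 0 OR 0 = 0
t3 = t1 AND t2 = 0 AND 0 = 0
t4 = t3 AND x4 = 0 AND 0 = 0
t5 = x2 AND t4 = 1 AND 0 = 0
t6 = x5 AND t5 = 1 AND 0 = 0
t7 = t3 AND t6 = 0 AND 0 = 0
So t7 = 0.

x1=0 x2=1 x6=0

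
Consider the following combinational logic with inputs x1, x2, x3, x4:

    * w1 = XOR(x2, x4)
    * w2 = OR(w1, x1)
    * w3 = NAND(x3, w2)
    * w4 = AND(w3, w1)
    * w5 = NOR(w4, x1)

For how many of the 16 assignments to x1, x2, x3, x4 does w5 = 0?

10

w5 = NOR(w4, x1) must be 0, so at least one of w4, x1 is 1.
Enumerating the 16 input combinations, 10 give w5 = 0 and 6 give w5 = 1.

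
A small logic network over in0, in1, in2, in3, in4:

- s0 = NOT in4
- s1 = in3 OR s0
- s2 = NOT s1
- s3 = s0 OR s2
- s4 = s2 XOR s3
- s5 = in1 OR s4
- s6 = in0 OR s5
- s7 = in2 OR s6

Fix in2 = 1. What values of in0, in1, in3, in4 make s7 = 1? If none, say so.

in0=0 in1=1 in3=0 in4=1

s7 = in2 OR s6 must be 1, so at least one of in2, s6 is 1.
Check with in2 = 1 and in0=0, in1=1, in3=0, in4=1:
s0 = NOT in4 = NOT 1 = 0
s1 = in3 OR s0 = 0 OR 0 = 0
s2 = NOT s1 = NOT 0 = 1
s3 = s0 OR s2 = 0 OR 1 = 1
s4 = s2 XOR s3 = 1 XOR 1 = 0
s5 = in1 OR s4 = 1 OR 0 = 1
s6 = in0 OR s5 = 0 OR 1 = 1
s7 = in2 OR s6 = 1 OR 1 = 1
So s7 = 1.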